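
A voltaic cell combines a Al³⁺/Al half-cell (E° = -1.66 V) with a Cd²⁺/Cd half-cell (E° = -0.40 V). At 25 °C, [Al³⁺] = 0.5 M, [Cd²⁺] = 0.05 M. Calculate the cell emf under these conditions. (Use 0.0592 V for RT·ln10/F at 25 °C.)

The Cd²⁺/Cd couple has the higher reduction potential and acts as the cathode, so E°_cell = -0.40 − (-1.66) = 1.26 V.
Balancing electrons gives n = 6; the reaction quotient is Q = [Al³⁺]^2/[Cd²⁺]^3 = 2000.
At 25 °C, E = E° − (0.0592/n) log Q = 1.26 − (0.0592/6)(3.301) = 1.260 − 0.033 = 1.227 V.

1.23 V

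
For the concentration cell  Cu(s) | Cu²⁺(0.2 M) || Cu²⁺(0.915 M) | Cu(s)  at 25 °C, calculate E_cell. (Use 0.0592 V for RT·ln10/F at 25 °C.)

0.020 V

Both half-cells are Cu²⁺/Cu, so E°_cell = 0. The concentrated side is the cathode; the cell reaction moves Cu²⁺ from high to low concentration with n = 2.
Q = [Cu²⁺]_dilute/[Cu²⁺]_conc = 0.2/0.915 = 0.219.
E = 0 − (0.0592/2) log Q = −(0.0592/2)(-0.660) = 0.0195 V.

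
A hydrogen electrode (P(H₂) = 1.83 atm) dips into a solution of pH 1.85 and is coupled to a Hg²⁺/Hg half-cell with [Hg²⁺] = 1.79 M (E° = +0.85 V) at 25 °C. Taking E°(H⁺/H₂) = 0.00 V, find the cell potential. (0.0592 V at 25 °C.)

0.97 V

The Hg²⁺/Hg couple is the cathode, so E°_cell = 0.85 V; n = 2.
[H⁺] = 10^(−1.85) = 0.014 M, and Q = [H⁺]^2 / ([Hg²⁺]·P(H₂)) = 6.09 × 10^-5.
E = E° − (0.0592/2) log Q = 0.85 − (0.0592/2)(-4.215) = 0.975 V.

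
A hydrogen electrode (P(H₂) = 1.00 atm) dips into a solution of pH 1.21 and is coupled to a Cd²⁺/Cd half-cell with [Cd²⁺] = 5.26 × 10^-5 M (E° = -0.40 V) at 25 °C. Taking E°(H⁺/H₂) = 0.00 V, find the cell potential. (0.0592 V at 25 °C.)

0.46 V

The hydrogen couple is the cathode, so E°_cell = 0.40 V; n = 2.
[H⁺] = 10^(−1.21) = 0.062 M, and Q = [Cd²⁺]·P(H₂) / [H⁺]^2 = 0.0138.
E = E° − (0.0592/2) log Q = 0.40 − (0.0592/2)(-1.859) = 0.455 V.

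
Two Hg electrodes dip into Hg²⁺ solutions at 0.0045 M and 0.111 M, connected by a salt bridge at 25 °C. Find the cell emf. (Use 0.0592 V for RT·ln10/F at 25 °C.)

Both half-cells are Hg²⁺/Hg, so E°_cell = 0. The concentrated side is the cathode; the cell reaction moves Hg²⁺ from high to low concentration with n = 2.
Q = [Hg²⁺]_dilute/[Hg²⁺]_conc = 0.0045/0.111 = 0.0405.
E = 0 − (0.0592/2) log Q = −(0.0592/2)(-1.392) = 0.0412 V.

0.041 V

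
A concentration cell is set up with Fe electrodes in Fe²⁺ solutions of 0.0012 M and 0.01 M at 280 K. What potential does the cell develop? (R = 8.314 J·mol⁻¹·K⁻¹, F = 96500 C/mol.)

Both half-cells are Fe²⁺/Fe, so E°_cell = 0. The concentrated side is the cathode; the cell reaction moves Fe²⁺ from high to low concentration with n = 2.
Q = [Fe²⁺]_dilute/[Fe²⁺]_conc = 0.0012/0.01 = 0.120.
E = 0 − (RT/nF) ln Q = −((8.314×280)/(2×96500))(-2.120) = 0.0256 V.

0.026 V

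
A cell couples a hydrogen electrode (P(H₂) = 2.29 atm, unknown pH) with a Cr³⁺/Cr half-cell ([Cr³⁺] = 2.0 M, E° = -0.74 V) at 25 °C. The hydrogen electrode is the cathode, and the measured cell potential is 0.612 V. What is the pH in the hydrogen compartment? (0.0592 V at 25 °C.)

pH = 1.88

E°_cell = 0.74 V and n = 6.
log Q = n(E° − E)/0.0592 = 6×(0.74 − 0.612)/0.0592 = 12.973.
With Q = [Cr³⁺]^2·P(H₂)^3 / [H⁺]^6, solving for [H⁺] gives log[H⁺] = -1.882, so pH = 1.88.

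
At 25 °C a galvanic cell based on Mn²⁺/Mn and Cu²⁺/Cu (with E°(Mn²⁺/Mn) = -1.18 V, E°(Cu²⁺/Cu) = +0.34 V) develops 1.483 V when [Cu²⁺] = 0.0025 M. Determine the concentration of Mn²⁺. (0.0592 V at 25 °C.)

From the Nernst equation, log Q = n(E° − E)/0.0592 = 2(1.52 − 1.483)/0.0592 = 1.250, so Q = 17.8.
With Q = [Mn²⁺]/[Cu²⁺] and the known concentrations, [Mn²⁺] in the numerator gives [Mn²⁺] = 0.044 M.

0.044 M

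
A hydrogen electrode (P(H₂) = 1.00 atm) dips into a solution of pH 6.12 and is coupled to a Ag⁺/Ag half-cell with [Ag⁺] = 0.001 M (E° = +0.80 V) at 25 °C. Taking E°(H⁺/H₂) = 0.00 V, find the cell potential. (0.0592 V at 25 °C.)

0.98 V

The Ag⁺/Ag couple is the cathode, so E°_cell = 0.80 V; n = 2.
[H⁺] = 10^(−6.12) = 7.6 × 10^-7 M, and Q = [H⁺]^2 / ([Ag⁺]^2·P(H₂)) = 5.75 × 10^-7.
E = E° − (0.0592/2) log Q = 0.80 − (0.0592/2)(-6.240) = 0.985 V.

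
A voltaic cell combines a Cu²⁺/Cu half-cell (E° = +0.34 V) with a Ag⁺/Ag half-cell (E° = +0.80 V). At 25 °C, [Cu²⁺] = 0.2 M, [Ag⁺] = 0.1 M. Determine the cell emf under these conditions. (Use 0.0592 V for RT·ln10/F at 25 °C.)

The Ag⁺/Ag couple has the higher reduction potential and acts as the cathode, so E°_cell = +0.80 − (+0.34) = 0.46 V.
Balancing electrons gives n = 2; the reaction quotient is Q = [Cu²⁺]/[Ag⁺]^2 = 20.0.
At 25 °C, E = E° − (0.0592/n) log Q = 0.46 − (0.0592/2)(1.301) = 0.460 − 0.039 = 0.421 V.

0.421 V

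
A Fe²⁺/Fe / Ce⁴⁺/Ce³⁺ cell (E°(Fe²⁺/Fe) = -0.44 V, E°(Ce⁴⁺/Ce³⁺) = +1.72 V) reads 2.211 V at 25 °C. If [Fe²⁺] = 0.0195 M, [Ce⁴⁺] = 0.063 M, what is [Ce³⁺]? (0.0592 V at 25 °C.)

From the Nernst equation, log Q = n(E° − E)/0.0592 = 2(2.16 − 2.211)/0.0592 = -1.723, so Q = 0.0189.
With Q = [Fe²⁺]·[Ce³⁺]^2/[Ce⁴⁺]^2 and the known concentrations, [Ce³⁺]^2 in the numerator gives [Ce³⁺] = 0.062 M.

0.062 M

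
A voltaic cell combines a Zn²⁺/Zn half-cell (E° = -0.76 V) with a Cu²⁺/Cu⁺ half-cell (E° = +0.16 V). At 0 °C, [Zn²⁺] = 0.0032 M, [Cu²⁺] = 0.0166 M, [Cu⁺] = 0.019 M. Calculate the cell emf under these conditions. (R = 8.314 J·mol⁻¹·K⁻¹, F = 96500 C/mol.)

The Cu²⁺/Cu⁺ couple has the higher reduction potential and acts as the cathode, so E°_cell = +0.16 − (-0.76) = 0.92 V.
Balancing electrons gives n = 2; the reaction quotient is Q = [Zn²⁺]·[Cu⁺]^2/[Cu²⁺]^2 = 0.00419.
E = E° − (RT/nF) ln Q = 0.92 − (8.314×273)/(2×96500) × (-5.475) = 0.920 + 0.064 = 0.984 V.

0.984 V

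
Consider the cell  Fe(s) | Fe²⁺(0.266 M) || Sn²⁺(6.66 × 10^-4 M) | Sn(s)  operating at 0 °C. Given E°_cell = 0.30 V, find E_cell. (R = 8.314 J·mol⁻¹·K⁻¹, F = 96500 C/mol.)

0.230 V

Balancing electrons gives n = 2; the reaction quotient is Q = [Fe²⁺]/[Sn²⁺] = 399.
E = E° − (RT/nF) ln Q = 0.30 − (8.314×273)/(2×96500) × (5.990) = 0.300 − 0.070 = 0.230 V.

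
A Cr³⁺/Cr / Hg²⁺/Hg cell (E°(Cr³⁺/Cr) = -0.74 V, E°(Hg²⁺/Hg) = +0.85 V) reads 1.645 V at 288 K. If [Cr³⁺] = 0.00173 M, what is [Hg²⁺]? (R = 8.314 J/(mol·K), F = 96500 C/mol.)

From the Nernst equation, ln Q = nF(E° − E)/RT = 6×96500×(1.59 − 1.645)/(8.314×288) = -13.300, so Q = 1.68 × 10^-6.
With Q = [Cr³⁺]^2/[Hg²⁺]^3 and the known concentrations, [Hg²⁺]^3 in the denominator gives [Hg²⁺] = 1.2 M.

1.2 M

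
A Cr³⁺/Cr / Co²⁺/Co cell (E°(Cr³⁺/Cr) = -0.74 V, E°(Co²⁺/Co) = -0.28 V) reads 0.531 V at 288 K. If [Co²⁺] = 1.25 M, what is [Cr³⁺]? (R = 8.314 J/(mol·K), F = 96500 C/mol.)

2.6 × 10^-4 M

From the Nernst equation, ln Q = nF(E° − E)/RT = 6×96500×(0.46 − 0.531)/(8.314×288) = -17.169, so Q = 3.5 × 10^-8.
With Q = [Cr³⁺]^2/[Co²⁺]^3 and the known concentrations, [Cr³⁺]^2 in the numerator gives [Cr³⁺] = 2.6 × 10^-4 M.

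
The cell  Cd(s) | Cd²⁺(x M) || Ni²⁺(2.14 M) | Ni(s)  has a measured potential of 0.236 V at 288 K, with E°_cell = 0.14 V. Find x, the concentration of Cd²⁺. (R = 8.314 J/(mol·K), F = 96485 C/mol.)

9.3 × 10^-4 M

From the Nernst equation, ln Q = nF(E° − E)/RT = 2×96485×(0.14 − 0.236)/(8.314×288) = -7.737, so Q = 4.36 × 10^-4.
With Q = [Cd²⁺]/[Ni²⁺] and the known concentrations, [Cd²⁺] in the numerator gives [Cd²⁺] = 9.3 × 10^-4 M.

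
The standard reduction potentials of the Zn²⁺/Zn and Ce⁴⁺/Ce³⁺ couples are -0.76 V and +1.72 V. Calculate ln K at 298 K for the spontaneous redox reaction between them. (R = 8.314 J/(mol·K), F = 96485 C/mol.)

E°_cell = +1.72 − (-0.76) = 2.48 V, with n = 2 electrons transferred.
At equilibrium E = 0, so the Nernst equation gives ln K = nFE°/RT = (2)(96485)(2.48)/((8.314)(298)) = 193.16.

ln K = 193.2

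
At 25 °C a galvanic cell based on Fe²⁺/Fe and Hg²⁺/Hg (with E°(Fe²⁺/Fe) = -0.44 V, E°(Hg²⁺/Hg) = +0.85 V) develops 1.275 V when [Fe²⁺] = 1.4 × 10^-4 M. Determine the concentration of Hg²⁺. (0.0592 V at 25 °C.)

4.4 × 10^-5 M

From the Nernst equation, log Q = n(E° − E)/0.0592 = 2(1.29 − 1.275)/0.0592 = 0.507, so Q = 3.21.
With Q = [Fe²⁺]/[Hg²⁺] and the known concentrations, [Hg²⁺] in the denominator gives [Hg²⁺] = 4.4 × 10^-5 M.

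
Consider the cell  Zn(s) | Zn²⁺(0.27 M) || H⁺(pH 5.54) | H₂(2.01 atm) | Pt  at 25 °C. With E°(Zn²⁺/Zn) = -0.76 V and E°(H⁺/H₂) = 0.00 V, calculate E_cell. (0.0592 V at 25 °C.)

0.44 V

The hydrogen couple is the cathode, so E°_cell = 0.76 V; n = 2.
[H⁺] = 10^(−5.54) = 2.9 × 10^-6 M, and Q = [Zn²⁺]·P(H₂) / [H⁺]^2 = 6.52 × 10^10.
E = E° − (0.0592/2) log Q = 0.76 − (0.0592/2)(10.815) = 0.440 V.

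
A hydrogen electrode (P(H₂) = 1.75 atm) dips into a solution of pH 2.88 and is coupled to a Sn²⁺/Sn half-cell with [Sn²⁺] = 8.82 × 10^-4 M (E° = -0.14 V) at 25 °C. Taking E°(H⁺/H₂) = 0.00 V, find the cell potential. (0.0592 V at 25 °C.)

0.053 V

The hydrogen couple is the cathode, so E°_cell = 0.14 V; n = 2.
[H⁺] = 10^(−2.88) = 0.0013 M, and Q = [Sn²⁺]·P(H₂) / [H⁺]^2 = 888.
E = E° − (0.0592/2) log Q = 0.14 − (0.0592/2)(2.949) = 0.053 V.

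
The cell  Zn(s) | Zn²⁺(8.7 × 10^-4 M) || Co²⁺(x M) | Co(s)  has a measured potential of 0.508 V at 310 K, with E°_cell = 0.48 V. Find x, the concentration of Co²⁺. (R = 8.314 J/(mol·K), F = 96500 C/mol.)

0.0071 M

From the Nernst equation, ln Q = nF(E° − E)/RT = 2×96500×(0.48 − 0.508)/(8.314×310) = -2.097, so Q = 0.123.
With Q = [Zn²⁺]/[Co²⁺] and the known concentrations, [Co²⁺] in the denominator gives [Co²⁺] = 0.0071 M.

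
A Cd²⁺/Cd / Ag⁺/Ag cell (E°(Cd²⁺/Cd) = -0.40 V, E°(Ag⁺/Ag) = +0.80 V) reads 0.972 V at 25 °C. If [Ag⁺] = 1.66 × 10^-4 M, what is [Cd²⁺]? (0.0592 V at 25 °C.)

1.4 M

From the Nernst equation, log Q = n(E° − E)/0.0592 = 2(1.20 − 0.972)/0.0592 = 7.703, so Q = 5.04 × 10^7.
With Q = [Cd²⁺]/[Ag⁺]^2 and the known concentrations, [Cd²⁺] in the numerator gives [Cd²⁺] = 1.4 M.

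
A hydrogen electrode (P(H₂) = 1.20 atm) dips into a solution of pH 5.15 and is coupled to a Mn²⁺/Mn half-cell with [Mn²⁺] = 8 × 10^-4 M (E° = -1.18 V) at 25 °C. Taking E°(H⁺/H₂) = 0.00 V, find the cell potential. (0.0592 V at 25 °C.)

The hydrogen couple is the cathode, so E°_cell = 1.18 V; n = 2.
[H⁺] = 10^(−5.15) = 7.1 × 10^-6 M, and Q = [Mn²⁺]·P(H₂) / [H⁺]^2 = 1.92 × 10^7.
E = E° − (0.0592/2) log Q = 1.18 − (0.0592/2)(7.282) = 0.964 V.

0.96 V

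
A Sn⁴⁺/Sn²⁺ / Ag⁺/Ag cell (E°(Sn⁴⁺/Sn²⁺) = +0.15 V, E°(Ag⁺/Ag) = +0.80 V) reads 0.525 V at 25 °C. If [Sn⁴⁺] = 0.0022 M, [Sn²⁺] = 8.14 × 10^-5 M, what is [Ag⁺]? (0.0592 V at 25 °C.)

From the Nernst equation, log Q = n(E° − E)/0.0592 = 2(0.65 − 0.525)/0.0592 = 4.223, so Q = 1.67 × 10^4.
With Q = [Sn⁴⁺]/([Sn²⁺]·[Ag⁺]^2) and the known concentrations, [Ag⁺]^2 in the denominator gives [Ag⁺] = 0.04 M.

0.04 M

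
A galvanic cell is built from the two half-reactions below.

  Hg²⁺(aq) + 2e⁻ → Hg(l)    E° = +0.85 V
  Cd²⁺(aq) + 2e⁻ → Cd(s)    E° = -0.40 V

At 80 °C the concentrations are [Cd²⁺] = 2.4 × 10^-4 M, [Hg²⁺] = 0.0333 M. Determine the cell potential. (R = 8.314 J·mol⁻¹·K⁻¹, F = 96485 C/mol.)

1.33 V

The Hg²⁺/Hg couple has the higher reduction potential and acts as the cathode, so E°_cell = +0.85 − (-0.40) = 1.25 V.
Balancing electrons gives n = 2; the reaction quotient is Q = [Cd²⁺]/[Hg²⁺] = 0.00721.
E = E° − (RT/nF) ln Q = 1.25 − (8.314×353)/(2×96485) × (-4.933) = 1.250 + 0.075 = 1.325 V.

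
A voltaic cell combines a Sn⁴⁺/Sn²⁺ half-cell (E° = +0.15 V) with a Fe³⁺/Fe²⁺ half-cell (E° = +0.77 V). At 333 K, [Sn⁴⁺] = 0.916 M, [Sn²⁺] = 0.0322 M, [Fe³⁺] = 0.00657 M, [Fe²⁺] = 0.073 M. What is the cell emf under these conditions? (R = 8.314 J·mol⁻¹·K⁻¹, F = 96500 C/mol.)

0.503 V

The Fe³⁺/Fe²⁺ couple has the higher reduction potential and acts as the cathode, so E°_cell = +0.77 − (+0.15) = 0.62 V.
Balancing electrons gives n = 2; the reaction quotient is Q = [Sn⁴⁺]·[Fe²⁺]^2/([Sn²⁺]·[Fe³⁺]^2) = 3510.
E = E° − (RT/nF) ln Q = 0.62 − (8.314×333)/(2×96500) × (8.164) = 0.620 − 0.117 = 0.503 V.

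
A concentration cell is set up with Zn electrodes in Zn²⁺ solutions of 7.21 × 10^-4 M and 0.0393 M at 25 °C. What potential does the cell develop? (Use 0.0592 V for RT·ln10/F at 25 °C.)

Both half-cells are Zn²⁺/Zn, so E°_cell = 0. The concentrated side is the cathode; the cell reaction moves Zn²⁺ from high to low concentration with n = 2.
Q = [Zn²⁺]_dilute/[Zn²⁺]_conc = 7.21 × 10^-4/0.0393 = 0.0183.
E = 0 − (0.0592/2) log Q = −(0.0592/2)(-1.736) = 0.0514 V.

0.051 V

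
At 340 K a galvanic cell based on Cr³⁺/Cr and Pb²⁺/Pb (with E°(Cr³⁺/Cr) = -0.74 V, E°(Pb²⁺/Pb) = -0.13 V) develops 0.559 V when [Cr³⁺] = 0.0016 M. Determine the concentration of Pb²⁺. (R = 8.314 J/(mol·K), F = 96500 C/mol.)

From the Nernst equation, ln Q = nF(E° − E)/RT = 6×96500×(0.61 − 0.559)/(8.314×340) = 10.446, so Q = 3.44 × 10^4.
With Q = [Cr³⁺]^2/[Pb²⁺]^3 and the known concentrations, [Pb²⁺]^3 in the denominator gives [Pb²⁺] = 4.2 × 10^-4 M.

4.2 × 10^-4 M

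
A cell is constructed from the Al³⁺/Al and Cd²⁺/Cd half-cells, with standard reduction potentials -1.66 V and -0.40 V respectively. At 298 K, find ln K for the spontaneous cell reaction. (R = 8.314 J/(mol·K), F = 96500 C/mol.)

ln K = 294.5

E°_cell = -0.40 − (-1.66) = 1.26 V, with n = 6 electrons transferred.
At equilibrium E = 0, so the Nernst equation gives ln K = nFE°/RT = (6)(96500)(1.26)/((8.314)(298)) = 294.46.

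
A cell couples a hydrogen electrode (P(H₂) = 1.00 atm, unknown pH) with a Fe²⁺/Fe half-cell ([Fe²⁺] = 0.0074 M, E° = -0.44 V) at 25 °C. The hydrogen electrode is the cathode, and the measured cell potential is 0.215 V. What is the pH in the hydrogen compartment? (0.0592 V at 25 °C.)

E°_cell = 0.44 V and n = 2.
log Q = n(E° − E)/0.0592 = 2×(0.44 − 0.215)/0.0592 = 7.601.
With Q = [Fe²⁺]·P(H₂) / [H⁺]^2, solving for [H⁺] gives log[H⁺] = -4.866, so pH = 4.87.

pH = 4.87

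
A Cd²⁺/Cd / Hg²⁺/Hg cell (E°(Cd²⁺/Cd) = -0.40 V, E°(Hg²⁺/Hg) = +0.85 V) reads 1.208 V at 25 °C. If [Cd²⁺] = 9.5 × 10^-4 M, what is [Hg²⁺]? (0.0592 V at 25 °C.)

3.6 × 10^-5 M

From the Nernst equation, log Q = n(E° − E)/0.0592 = 2(1.25 − 1.208)/0.0592 = 1.419, so Q = 26.2.
With Q = [Cd²⁺]/[Hg²⁺] and the known concentrations, [Hg²⁺] in the denominator gives [Hg²⁺] = 3.6 × 10^-5 M.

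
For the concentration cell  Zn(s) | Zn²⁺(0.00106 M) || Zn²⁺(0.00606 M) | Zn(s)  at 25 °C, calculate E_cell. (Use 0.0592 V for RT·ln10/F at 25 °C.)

Both half-cells are Zn²⁺/Zn, so E°_cell = 0. The concentrated side is the cathode; the cell reaction moves Zn²⁺ from high to low concentration with n = 2.
Q = [Zn²⁺]_dilute/[Zn²⁺]_conc = 0.00106/0.00606 = 0.175.
E = 0 − (0.0592/2) log Q = −(0.0592/2)(-0.757) = 0.0224 V.

0.022 V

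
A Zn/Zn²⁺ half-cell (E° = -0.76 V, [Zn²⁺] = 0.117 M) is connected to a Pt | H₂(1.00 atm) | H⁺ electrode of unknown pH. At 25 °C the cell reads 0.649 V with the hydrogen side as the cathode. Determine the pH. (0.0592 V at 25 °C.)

pH = 2.34

E°_cell = 0.76 V and n = 2.
log Q = n(E° − E)/0.0592 = 2×(0.76 − 0.649)/0.0592 = 3.750.
With Q = [Zn²⁺]·P(H₂) / [H⁺]^2, solving for [H⁺] gives log[H⁺] = -2.341, so pH = 2.34.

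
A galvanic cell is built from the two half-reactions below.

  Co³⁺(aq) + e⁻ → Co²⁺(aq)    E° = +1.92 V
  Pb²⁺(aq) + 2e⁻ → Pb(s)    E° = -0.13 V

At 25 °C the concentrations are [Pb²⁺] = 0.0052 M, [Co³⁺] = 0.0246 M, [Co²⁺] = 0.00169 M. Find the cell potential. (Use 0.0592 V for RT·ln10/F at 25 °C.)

2.19 V

The Co³⁺/Co²⁺ couple has the higher reduction potential and acts as the cathode, so E°_cell = +1.92 − (-0.13) = 2.05 V.
Balancing electrons gives n = 2; the reaction quotient is Q = [Pb²⁺]·[Co²⁺]^2/[Co³⁺]^2 = 2.45 × 10^-5.
At 25 °C, E = E° − (0.0592/n) log Q = 2.05 − (0.0592/2)(-4.610) = 2.050 + 0.136 = 2.186 V.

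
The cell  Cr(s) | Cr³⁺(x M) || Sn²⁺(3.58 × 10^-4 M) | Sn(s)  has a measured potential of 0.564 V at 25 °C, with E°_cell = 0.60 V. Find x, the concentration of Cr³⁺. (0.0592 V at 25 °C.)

4.5 × 10^-4 M

From the Nernst equation, log Q = n(E° − E)/0.0592 = 6(0.60 − 0.564)/0.0592 = 3.649, so Q = 4450.
With Q = [Cr³⁺]^2/[Sn²⁺]^3 and the known concentrations, [Cr³⁺]^2 in the numerator gives [Cr³⁺] = 4.5 × 10^-4 M.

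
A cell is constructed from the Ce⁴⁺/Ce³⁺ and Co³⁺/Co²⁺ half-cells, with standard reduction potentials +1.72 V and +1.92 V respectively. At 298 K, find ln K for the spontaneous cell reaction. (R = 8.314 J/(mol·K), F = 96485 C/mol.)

ln K = 7.8

E°_cell = +1.92 − (+1.72) = 0.20 V, with n = 1 electron transferred.
At equilibrium E = 0, so the Nernst equation gives ln K = nFE°/RT = (1)(96485)(0.20)/((8.314)(298)) = 7.79.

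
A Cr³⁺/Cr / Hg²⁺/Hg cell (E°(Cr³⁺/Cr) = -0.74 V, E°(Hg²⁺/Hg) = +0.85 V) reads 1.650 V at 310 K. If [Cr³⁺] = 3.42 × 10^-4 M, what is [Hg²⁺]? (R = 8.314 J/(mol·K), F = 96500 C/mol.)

From the Nernst equation, ln Q = nF(E° − E)/RT = 6×96500×(1.59 − 1.650)/(8.314×310) = -13.479, so Q = 1.4 × 10^-6.
With Q = [Cr³⁺]^2/[Hg²⁺]^3 and the known concentrations, [Hg²⁺]^3 in the denominator gives [Hg²⁺] = 0.44 M.

0.44 M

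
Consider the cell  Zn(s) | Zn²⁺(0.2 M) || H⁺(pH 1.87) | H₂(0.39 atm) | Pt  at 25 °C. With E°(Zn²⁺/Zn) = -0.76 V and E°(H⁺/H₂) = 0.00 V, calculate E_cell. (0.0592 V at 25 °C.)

0.68 V

The hydrogen couple is the cathode, so E°_cell = 0.76 V; n = 2.
[H⁺] = 10^(−1.87) = 0.013 M, and Q = [Zn²⁺]·P(H₂) / [H⁺]^2 = 429.
E = E° − (0.0592/2) log Q = 0.76 − (0.0592/2)(2.632) = 0.682 V.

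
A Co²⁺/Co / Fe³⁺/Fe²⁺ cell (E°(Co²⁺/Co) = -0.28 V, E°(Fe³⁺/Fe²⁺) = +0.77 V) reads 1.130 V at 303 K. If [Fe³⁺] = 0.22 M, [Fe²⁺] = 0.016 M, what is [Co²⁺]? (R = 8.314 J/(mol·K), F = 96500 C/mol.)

From the Nernst equation, ln Q = nF(E° − E)/RT = 2×96500×(1.05 − 1.130)/(8.314×303) = -6.129, so Q = 0.00218.
With Q = [Co²⁺]·[Fe²⁺]^2/[Fe³⁺]^2 and the known concentrations, [Co²⁺] in the numerator gives [Co²⁺] = 0.41 M.

0.41 M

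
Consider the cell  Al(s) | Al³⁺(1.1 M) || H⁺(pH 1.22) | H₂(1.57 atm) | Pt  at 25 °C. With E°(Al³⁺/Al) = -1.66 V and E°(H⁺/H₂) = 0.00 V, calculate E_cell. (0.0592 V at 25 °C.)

1.58 V

The hydrogen couple is the cathode, so E°_cell = 1.66 V; n = 6.
[H⁺] = 10^(−1.22) = 0.060 M, and Q = [Al³⁺]^2·P(H₂)^3 / [H⁺]^6 = 9.78 × 10^7.
E = E° − (0.0592/6) log Q = 1.66 − (0.0592/6)(7.990) = 1.581 V.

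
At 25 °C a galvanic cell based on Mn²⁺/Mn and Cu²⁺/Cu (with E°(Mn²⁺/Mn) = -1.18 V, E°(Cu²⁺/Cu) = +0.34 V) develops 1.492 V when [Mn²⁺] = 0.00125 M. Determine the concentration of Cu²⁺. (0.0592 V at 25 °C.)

From the Nernst equation, log Q = n(E° − E)/0.0592 = 2(1.52 − 1.492)/0.0592 = 0.946, so Q = 8.83.
With Q = [Mn²⁺]/[Cu²⁺] and the known concentrations, [Cu²⁺] in the denominator gives [Cu²⁺] = 1.4 × 10^-4 M.

1.4 × 10^-4 M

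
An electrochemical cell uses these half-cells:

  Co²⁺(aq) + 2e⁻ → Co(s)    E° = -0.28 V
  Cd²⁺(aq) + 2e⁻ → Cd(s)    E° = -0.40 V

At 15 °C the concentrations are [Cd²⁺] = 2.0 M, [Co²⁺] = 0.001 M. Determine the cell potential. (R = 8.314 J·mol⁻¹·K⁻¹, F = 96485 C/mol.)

0.026 V

The Co²⁺/Co couple has the higher reduction potential and acts as the cathode, so E°_cell = -0.28 − (-0.40) = 0.12 V.
Balancing electrons gives n = 2; the reaction quotient is Q = [Cd²⁺]/[Co²⁺] = 2000.
E = E° − (RT/nF) ln Q = 0.12 − (8.314×288)/(2×96485) × (7.601) = 0.120 − 0.094 = 0.026 V.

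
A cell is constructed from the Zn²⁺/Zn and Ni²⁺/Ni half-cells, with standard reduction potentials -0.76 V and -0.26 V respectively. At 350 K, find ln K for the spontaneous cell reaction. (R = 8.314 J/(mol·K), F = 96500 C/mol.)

ln K = 33.2

E°_cell = -0.26 − (-0.76) = 0.50 V, with n = 2 electrons transferred.
At equilibrium E = 0, so the Nernst equation gives ln K = nFE°/RT = (2)(96500)(0.50)/((8.314)(350)) = 33.16.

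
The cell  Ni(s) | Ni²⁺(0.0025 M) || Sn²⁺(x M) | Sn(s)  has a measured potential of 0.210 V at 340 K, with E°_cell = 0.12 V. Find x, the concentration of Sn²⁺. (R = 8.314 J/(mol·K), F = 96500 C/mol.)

1.2 M

From the Nernst equation, ln Q = nF(E° − E)/RT = 2×96500×(0.12 − 0.210)/(8.314×340) = -6.145, so Q = 0.00214.
With Q = [Ni²⁺]/[Sn²⁺] and the known concentrations, [Sn²⁺] in the denominator gives [Sn²⁺] = 1.2 M.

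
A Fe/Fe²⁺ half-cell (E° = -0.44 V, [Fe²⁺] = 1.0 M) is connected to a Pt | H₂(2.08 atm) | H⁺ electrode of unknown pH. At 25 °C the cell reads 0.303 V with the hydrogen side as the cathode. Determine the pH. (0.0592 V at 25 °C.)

pH = 2.16

E°_cell = 0.44 V and n = 2.
log Q = n(E° − E)/0.0592 = 2×(0.44 − 0.303)/0.0592 = 4.628.
With Q = [Fe²⁺]·P(H₂) / [H⁺]^2, solving for [H⁺] gives log[H⁺] = -2.155, so pH = 2.16.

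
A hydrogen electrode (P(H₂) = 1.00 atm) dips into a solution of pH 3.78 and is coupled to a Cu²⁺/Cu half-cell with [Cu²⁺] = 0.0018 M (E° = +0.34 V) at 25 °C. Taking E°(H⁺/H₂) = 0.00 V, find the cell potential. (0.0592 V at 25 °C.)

0.48 V

The Cu²⁺/Cu couple is the cathode, so E°_cell = 0.34 V; n = 2.
[H⁺] = 10^(−3.78) = 1.7 × 10^-4 M, and Q = [H⁺]^2 / ([Cu²⁺]·P(H₂)) = 1.53 × 10^-5.
E = E° − (0.0592/2) log Q = 0.34 − (0.0592/2)(-4.815) = 0.483 V.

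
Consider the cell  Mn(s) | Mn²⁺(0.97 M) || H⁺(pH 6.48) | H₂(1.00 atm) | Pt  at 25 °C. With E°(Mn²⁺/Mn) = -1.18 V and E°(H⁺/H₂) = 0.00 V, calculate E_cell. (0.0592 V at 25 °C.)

The hydrogen couple is the cathode, so E°_cell = 1.18 V; n = 2.
[H⁺] = 10^(−6.48) = 3.3 × 10^-7 M, and Q = [Mn²⁺]·P(H₂) / [H⁺]^2 = 8.85 × 10^12.
E = E° − (0.0592/2) log Q = 1.18 − (0.0592/2)(12.947) = 0.797 V.

0.80 V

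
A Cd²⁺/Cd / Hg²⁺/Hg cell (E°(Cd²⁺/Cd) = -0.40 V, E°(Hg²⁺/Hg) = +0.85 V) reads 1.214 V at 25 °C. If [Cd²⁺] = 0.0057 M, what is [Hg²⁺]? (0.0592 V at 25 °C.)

From the Nernst equation, log Q = n(E° − E)/0.0592 = 2(1.25 − 1.214)/0.0592 = 1.216, so Q = 16.5.
With Q = [Cd²⁺]/[Hg²⁺] and the known concentrations, [Hg²⁺] in the denominator gives [Hg²⁺] = 3.5 × 10^-4 M.

3.5 × 10^-4 M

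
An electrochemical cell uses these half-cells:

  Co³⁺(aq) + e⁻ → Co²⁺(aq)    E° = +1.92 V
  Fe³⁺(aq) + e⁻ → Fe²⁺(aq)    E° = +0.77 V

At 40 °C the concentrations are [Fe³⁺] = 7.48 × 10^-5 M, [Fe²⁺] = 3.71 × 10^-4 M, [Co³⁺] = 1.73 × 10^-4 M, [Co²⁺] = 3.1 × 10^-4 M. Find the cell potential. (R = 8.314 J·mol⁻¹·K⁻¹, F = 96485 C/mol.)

1.18 V

The Co³⁺/Co²⁺ couple has the higher reduction potential and acts as the cathode, so E°_cell = +1.92 − (+0.77) = 1.15 V.
Balancing electrons gives n = 1; the reaction quotient is Q = [Fe³⁺]·[Co²⁺]/([Fe²⁺]·[Co³⁺]) = 0.361.
E = E° − (RT/nF) ln Q = 1.15 − (8.314×313)/(1×96485) × (-1.018) = 1.150 + 0.027 = 1.177 V.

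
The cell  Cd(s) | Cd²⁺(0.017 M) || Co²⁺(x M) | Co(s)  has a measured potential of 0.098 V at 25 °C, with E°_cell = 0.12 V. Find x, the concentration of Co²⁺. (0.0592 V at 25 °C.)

0.0031 M

From the Nernst equation, log Q = n(E° − E)/0.0592 = 2(0.12 − 0.098)/0.0592 = 0.743, so Q = 5.54.
With Q = [Cd²⁺]/[Co²⁺] and the known concentrations, [Co²⁺] in the denominator gives [Co²⁺] = 0.0031 M.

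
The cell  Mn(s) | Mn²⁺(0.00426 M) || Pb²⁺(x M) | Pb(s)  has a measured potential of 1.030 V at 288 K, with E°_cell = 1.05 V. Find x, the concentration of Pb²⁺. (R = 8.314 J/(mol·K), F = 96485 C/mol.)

8.5 × 10^-4 M

From the Nernst equation, ln Q = nF(E° − E)/RT = 2×96485×(1.05 − 1.030)/(8.314×288) = 1.612, so Q = 5.01.
With Q = [Mn²⁺]/[Pb²⁺] and the known concentrations, [Pb²⁺] in the denominator gives [Pb²⁺] = 8.5 × 10^-4 M.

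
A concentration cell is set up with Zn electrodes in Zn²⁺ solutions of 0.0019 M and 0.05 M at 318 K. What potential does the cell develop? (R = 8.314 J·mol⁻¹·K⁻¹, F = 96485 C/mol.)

0.045 V

Both half-cells are Zn²⁺/Zn, so E°_cell = 0. The concentrated side is the cathode; the cell reaction moves Zn²⁺ from high to low concentration with n = 2.
Q = [Zn²⁺]_dilute/[Zn²⁺]_conc = 0.0019/0.05 = 0.0380.
E = 0 − (RT/nF) ln Q = −((8.314×318)/(2×96485))(-3.270) = 0.0448 V.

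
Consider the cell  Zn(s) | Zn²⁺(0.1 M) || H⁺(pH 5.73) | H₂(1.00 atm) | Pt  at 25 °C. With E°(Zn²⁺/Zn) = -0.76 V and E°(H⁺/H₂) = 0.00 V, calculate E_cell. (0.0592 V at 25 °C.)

The hydrogen couple is the cathode, so E°_cell = 0.76 V; n = 2.
[H⁺] = 10^(−5.73) = 1.9 × 10^-6 M, and Q = [Zn²⁺]·P(H₂) / [H⁺]^2 = 2.88 × 10^10.
E = E° − (0.0592/2) log Q = 0.76 − (0.0592/2)(10.460) = 0.450 V.

0.45 V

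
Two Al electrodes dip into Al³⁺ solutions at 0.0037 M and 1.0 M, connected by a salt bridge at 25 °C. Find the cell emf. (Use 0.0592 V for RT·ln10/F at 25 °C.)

Both half-cells are Al³⁺/Al, so E°_cell = 0. The concentrated side is the cathode; the cell reaction moves Al³⁺ from high to low concentration with n = 3.
Q = [Al³⁺]_dilute/[Al³⁺]_conc = 0.0037/1.0 = 0.00370.
E = 0 − (0.0592/3) log Q = −(0.0592/3)(-2.432) = 0.0480 V.

0.048 V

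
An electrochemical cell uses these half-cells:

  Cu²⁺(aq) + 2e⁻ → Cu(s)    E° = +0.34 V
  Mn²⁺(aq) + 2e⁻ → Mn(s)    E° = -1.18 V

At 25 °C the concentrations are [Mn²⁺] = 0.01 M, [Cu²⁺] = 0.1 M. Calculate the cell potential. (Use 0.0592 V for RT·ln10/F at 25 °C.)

1.55 V

The Cu²⁺/Cu couple has the higher reduction potential and acts as the cathode, so E°_cell = +0.34 − (-1.18) = 1.52 V.
Balancing electrons gives n = 2; the reaction quotient is Q = [Mn²⁺]/[Cu²⁺] = 0.100.
At 25 °C, E = E° − (0.0592/n) log Q = 1.52 − (0.0592/2)(-1.000) = 1.520 + 0.030 = 1.550 V.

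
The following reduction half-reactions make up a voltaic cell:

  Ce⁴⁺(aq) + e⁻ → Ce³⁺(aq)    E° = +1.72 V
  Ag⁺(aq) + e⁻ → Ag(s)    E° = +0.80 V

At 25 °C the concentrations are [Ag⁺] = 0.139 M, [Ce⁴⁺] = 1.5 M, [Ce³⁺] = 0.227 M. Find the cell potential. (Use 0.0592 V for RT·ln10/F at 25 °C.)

1.02 V

The Ce⁴⁺/Ce³⁺ couple has the higher reduction potential and acts as the cathode, so E°_cell = +1.72 − (+0.80) = 0.92 V.
Balancing electrons gives n = 1; the reaction quotient is Q = [Ag⁺]·[Ce³⁺]/[Ce⁴⁺] = 0.0210.
At 25 °C, E = E° − (0.0592/n) log Q = 0.92 − (0.0592/1)(-1.677) = 0.920 + 0.099 = 1.019 V.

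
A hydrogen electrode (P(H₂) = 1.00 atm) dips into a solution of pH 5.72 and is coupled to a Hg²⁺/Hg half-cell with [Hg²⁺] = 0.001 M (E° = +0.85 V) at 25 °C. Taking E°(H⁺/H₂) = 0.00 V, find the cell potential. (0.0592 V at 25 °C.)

The Hg²⁺/Hg couple is the cathode, so E°_cell = 0.85 V; n = 2.
[H⁺] = 10^(−5.72) = 1.9 × 10^-6 M, and Q = [H⁺]^2 / ([Hg²⁺]·P(H₂)) = 3.63 × 10^-9.
E = E° − (0.0592/2) log Q = 0.85 − (0.0592/2)(-8.440) = 1.100 V.

1.10 V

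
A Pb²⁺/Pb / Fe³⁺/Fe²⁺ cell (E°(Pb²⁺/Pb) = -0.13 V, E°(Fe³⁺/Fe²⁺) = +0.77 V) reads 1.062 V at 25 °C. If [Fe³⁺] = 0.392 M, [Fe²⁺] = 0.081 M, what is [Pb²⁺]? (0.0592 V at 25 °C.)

From the Nernst equation, log Q = n(E° − E)/0.0592 = 2(0.90 − 1.062)/0.0592 = -5.473, so Q = 3.37 × 10^-6.
With Q = [Pb²⁺]·[Fe²⁺]^2/[Fe³⁺]^2 and the known concentrations, [Pb²⁺] in the numerator gives [Pb²⁺] = 7.9 × 10^-5 M.

7.9 × 10^-5 M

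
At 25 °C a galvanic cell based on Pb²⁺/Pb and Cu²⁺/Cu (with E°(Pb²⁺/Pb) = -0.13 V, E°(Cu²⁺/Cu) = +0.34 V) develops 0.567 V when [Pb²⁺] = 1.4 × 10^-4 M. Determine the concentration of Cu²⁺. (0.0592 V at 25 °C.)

0.26 M

From the Nernst equation, log Q = n(E° − E)/0.0592 = 2(0.47 − 0.567)/0.0592 = -3.277, so Q = 5.28 × 10^-4.
With Q = [Pb²⁺]/[Cu²⁺] and the known concentrations, [Cu²⁺] in the denominator gives [Cu²⁺] = 0.26 M.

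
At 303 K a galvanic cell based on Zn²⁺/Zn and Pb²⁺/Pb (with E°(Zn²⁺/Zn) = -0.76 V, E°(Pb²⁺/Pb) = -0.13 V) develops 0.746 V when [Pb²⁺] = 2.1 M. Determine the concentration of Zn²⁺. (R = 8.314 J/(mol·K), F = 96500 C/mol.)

2.9 × 10^-4 M

From the Nernst equation, ln Q = nF(E° − E)/RT = 2×96500×(0.63 − 0.746)/(8.314×303) = -8.887, so Q = 1.38 × 10^-4.
With Q = [Zn²⁺]/[Pb²⁺] and the known concentrations, [Zn²⁺] in the numerator gives [Zn²⁺] = 2.9 × 10^-4 M.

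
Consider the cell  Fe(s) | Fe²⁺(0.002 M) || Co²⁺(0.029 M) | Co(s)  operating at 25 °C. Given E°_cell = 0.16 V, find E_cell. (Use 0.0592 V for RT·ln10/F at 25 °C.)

0.194 V

Balancing electrons gives n = 2; the reaction quotient is Q = [Fe²⁺]/[Co²⁺] = 0.0690.
At 25 °C, E = E° − (0.0592/n) log Q = 0.16 − (0.0592/2)(-1.161) = 0.160 + 0.034 = 0.194 V.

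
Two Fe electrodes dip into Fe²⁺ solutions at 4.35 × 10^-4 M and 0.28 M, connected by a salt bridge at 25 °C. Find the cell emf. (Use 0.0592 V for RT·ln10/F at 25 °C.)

Both half-cells are Fe²⁺/Fe, so E°_cell = 0. The concentrated side is the cathode; the cell reaction moves Fe²⁺ from high to low concentration with n = 2.
Q = [Fe²⁺]_dilute/[Fe²⁺]_conc = 4.35 × 10^-4/0.28 = 0.00155.
E = 0 − (0.0592/2) log Q = −(0.0592/2)(-2.809) = 0.0831 V.

0.083 V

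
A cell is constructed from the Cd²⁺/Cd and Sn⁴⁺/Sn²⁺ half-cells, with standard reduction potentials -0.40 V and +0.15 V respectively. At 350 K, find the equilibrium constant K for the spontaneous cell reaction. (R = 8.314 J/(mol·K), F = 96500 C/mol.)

7 × 10^15

E°_cell = +0.15 − (-0.40) = 0.55 V, with n = 2 electrons transferred.
At equilibrium E = 0, so the Nernst equation gives ln K = nFE°/RT = (2)(96500)(0.55)/((8.314)(350)) = 36.48.
K = e^36.48 = 7 × 10^15.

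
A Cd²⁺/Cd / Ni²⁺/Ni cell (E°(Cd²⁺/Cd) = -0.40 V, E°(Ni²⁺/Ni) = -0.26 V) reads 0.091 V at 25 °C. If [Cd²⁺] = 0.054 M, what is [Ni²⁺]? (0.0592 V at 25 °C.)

From the Nernst equation, log Q = n(E° − E)/0.0592 = 2(0.14 − 0.091)/0.0592 = 1.655, so Q = 45.2.
With Q = [Cd²⁺]/[Ni²⁺] and the known concentrations, [Ni²⁺] in the denominator gives [Ni²⁺] = 0.0012 M.

0.0012 M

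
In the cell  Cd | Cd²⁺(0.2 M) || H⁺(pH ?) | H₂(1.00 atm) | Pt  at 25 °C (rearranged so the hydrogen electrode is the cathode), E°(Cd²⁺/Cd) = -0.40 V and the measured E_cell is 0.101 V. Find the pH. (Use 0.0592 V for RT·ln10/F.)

pH = 5.40

E°_cell = 0.40 V and n = 2.
log Q = n(E° − E)/0.0592 = 2×(0.40 − 0.101)/0.0592 = 10.101.
With Q = [Cd²⁺]·P(H₂) / [H⁺]^2, solving for [H⁺] gives log[H⁺] = -5.400, so pH = 5.40.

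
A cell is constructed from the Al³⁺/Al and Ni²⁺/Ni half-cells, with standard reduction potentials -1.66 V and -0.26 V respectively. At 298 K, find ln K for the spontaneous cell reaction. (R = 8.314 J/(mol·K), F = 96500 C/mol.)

ln K = 327.2

E°_cell = -0.26 − (-1.66) = 1.40 V, with n = 6 electrons transferred.
At equilibrium E = 0, so the Nernst equation gives ln K = nFE°/RT = (6)(96500)(1.40)/((8.314)(298)) = 327.18.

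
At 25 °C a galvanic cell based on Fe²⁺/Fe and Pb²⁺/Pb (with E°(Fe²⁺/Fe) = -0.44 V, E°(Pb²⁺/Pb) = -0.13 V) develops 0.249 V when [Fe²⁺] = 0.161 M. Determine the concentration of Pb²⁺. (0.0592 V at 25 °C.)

0.0014 M

From the Nernst equation, log Q = n(E° − E)/0.0592 = 2(0.31 − 0.249)/0.0592 = 2.061, so Q = 115.
With Q = [Fe²⁺]/[Pb²⁺] and the known concentrations, [Pb²⁺] in the denominator gives [Pb²⁺] = 0.0014 M.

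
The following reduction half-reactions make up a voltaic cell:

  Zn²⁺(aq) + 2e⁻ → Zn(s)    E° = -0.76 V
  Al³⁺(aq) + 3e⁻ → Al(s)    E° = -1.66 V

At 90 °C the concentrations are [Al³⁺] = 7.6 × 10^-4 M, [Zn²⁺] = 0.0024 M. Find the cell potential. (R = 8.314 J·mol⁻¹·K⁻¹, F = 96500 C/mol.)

The Zn²⁺/Zn couple has the higher reduction potential and acts as the cathode, so E°_cell = -0.76 − (-1.66) = 0.90 V.
Balancing electrons gives n = 6; the reaction quotient is Q = [Al³⁺]^2/[Zn²⁺]^3 = 41.8.
E = E° − (RT/nF) ln Q = 0.90 − (8.314×363)/(6×96500) × (3.732) = 0.900 − 0.019 = 0.881 V.

0.881 V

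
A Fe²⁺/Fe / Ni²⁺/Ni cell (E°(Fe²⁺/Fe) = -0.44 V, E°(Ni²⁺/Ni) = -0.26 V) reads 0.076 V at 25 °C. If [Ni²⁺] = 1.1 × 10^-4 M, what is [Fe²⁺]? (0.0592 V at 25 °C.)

0.36 M

From the Nernst equation, log Q = n(E° − E)/0.0592 = 2(0.18 − 0.076)/0.0592 = 3.514, so Q = 3260.
With Q = [Fe²⁺]/[Ni²⁺] and the known concentrations, [Fe²⁺] in the numerator gives [Fe²⁺] = 0.36 M.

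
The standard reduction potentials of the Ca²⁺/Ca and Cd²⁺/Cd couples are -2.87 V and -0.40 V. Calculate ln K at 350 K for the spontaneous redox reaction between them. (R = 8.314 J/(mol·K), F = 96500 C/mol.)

E°_cell = -0.40 − (-2.87) = 2.47 V, with n = 2 electrons transferred.
At equilibrium E = 0, so the Nernst equation gives ln K = nFE°/RT = (2)(96500)(2.47)/((8.314)(350)) = 163.82.

ln K = 163.8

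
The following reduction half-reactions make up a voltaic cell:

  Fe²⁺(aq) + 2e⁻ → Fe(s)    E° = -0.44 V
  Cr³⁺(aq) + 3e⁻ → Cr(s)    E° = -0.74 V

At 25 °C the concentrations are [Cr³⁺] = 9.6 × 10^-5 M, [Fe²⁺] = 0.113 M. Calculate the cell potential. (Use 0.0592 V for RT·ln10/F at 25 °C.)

0.351 V

The Fe²⁺/Fe couple has the higher reduction potential and acts as the cathode, so E°_cell = -0.44 − (-0.74) = 0.30 V.
Balancing electrons gives n = 6; the reaction quotient is Q = [Cr³⁺]^2/[Fe²⁺]^3 = 6.39 × 10^-6.
At 25 °C, E = E° − (0.0592/n) log Q = 0.30 − (0.0592/6)(-5.195) = 0.300 + 0.051 = 0.351 V.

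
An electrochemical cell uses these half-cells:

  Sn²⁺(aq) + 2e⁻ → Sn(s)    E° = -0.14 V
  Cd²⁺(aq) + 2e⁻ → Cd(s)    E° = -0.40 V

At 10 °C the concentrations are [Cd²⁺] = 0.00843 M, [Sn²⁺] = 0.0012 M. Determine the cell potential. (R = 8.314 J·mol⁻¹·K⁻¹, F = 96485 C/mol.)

0.236 V

The Sn²⁺/Sn couple has the higher reduction potential and acts as the cathode, so E°_cell = -0.14 − (-0.40) = 0.26 V.
Balancing electrons gives n = 2; the reaction quotient is Q = [Cd²⁺]/[Sn²⁺] = 7.03.
E = E° − (RT/nF) ln Q = 0.26 − (8.314×283)/(2×96485) × (1.949) = 0.260 − 0.024 = 0.236 V.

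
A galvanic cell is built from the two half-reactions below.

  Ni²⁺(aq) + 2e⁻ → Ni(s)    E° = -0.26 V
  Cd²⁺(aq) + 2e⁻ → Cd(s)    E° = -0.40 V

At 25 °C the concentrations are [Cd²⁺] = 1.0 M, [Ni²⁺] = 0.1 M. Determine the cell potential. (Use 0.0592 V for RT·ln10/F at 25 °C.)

The Ni²⁺/Ni couple has the higher reduction potential and acts as the cathode, so E°_cell = -0.26 − (-0.40) = 0.14 V.
Balancing electrons gives n = 2; the reaction quotient is Q = [Cd²⁺]/[Ni²⁺] = 10.0.
At 25 °C, E = E° − (0.0592/n) log Q = 0.14 − (0.0592/2)(1.000) = 0.140 − 0.030 = 0.110 V.

0.110 V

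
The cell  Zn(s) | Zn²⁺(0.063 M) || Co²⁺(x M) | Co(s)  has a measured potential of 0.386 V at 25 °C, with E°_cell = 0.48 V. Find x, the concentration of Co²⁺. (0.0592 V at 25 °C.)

4.2 × 10^-5 M

From the Nernst equation, log Q = n(E° − E)/0.0592 = 2(0.48 − 0.386)/0.0592 = 3.176, so Q = 1500.
With Q = [Zn²⁺]/[Co²⁺] and the known concentrations, [Co²⁺] in the denominator gives [Co²⁺] = 4.2 × 10^-5 M.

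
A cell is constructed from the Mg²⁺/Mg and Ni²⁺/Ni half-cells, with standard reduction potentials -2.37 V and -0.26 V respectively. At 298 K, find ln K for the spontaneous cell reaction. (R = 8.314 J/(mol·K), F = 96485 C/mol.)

ln K = 164.3

E°_cell = -0.26 − (-2.37) = 2.11 V, with n = 2 electrons transferred.
At equilibrium E = 0, so the Nernst equation gives ln K = nFE°/RT = (2)(96485)(2.11)/((8.314)(298)) = 164.34.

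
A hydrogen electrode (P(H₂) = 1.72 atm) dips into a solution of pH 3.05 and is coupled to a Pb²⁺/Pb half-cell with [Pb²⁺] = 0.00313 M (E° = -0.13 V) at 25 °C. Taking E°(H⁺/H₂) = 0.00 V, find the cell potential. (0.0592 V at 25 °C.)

0.017 V

The hydrogen couple is the cathode, so E°_cell = 0.13 V; n = 2.
[H⁺] = 10^(−3.05) = 8.9 × 10^-4 M, and Q = [Pb²⁺]·P(H₂) / [H⁺]^2 = 6780.
E = E° − (0.0592/2) log Q = 0.13 − (0.0592/2)(3.831) = 0.017 V.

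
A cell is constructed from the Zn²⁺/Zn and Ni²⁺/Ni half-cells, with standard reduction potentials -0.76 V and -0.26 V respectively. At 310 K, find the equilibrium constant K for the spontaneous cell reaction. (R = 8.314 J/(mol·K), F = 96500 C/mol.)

1.8 × 10^16

E°_cell = -0.26 − (-0.76) = 0.50 V, with n = 2 electrons transferred.
At equilibrium E = 0, so the Nernst equation gives ln K = nFE°/RT = (2)(96500)(0.50)/((8.314)(310)) = 37.44.
K = e^37.44 = 1.8 × 10^16.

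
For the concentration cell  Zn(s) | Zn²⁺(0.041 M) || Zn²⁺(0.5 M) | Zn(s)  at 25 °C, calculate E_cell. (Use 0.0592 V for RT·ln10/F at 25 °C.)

Both half-cells are Zn²⁺/Zn, so E°_cell = 0. The concentrated side is the cathode; the cell reaction moves Zn²⁺ from high to low concentration with n = 2.
Q = [Zn²⁺]_dilute/[Zn²⁺]_conc = 0.041/0.5 = 0.0820.
E = 0 − (0.0592/2) log Q = −(0.0592/2)(-1.086) = 0.0321 V.

0.032 V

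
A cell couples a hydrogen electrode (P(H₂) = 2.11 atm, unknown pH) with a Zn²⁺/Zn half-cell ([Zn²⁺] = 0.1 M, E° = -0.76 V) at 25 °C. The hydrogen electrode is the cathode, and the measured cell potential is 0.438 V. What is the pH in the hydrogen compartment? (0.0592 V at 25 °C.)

E°_cell = 0.76 V and n = 2.
log Q = n(E° − E)/0.0592 = 2×(0.76 − 0.438)/0.0592 = 10.878.
With Q = [Zn²⁺]·P(H₂) / [H⁺]^2, solving for [H⁺] gives log[H⁺] = -5.777, so pH = 5.78.

pH = 5.78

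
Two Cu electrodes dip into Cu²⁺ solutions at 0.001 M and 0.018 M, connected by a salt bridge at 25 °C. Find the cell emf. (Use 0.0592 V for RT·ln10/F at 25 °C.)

Both half-cells are Cu²⁺/Cu, so E°_cell = 0. The concentrated side is the cathode; the cell reaction moves Cu²⁺ from high to low concentration with n = 2.
Q = [Cu²⁺]_dilute/[Cu²⁺]_conc = 0.001/0.018 = 0.0556.
E = 0 − (0.0592/2) log Q = −(0.0592/2)(-1.255) = 0.0371 V.

0.037 V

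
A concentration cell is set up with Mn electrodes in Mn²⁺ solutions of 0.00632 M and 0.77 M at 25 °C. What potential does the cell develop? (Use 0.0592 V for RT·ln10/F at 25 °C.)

Both half-cells are Mn²⁺/Mn, so E°_cell = 0. The concentrated side is the cathode; the cell reaction moves Mn²⁺ from high to low concentration with n = 2.
Q = [Mn²⁺]_dilute/[Mn²⁺]_conc = 0.00632/0.77 = 0.00821.
E = 0 − (0.0592/2) log Q = −(0.0592/2)(-2.086) = 0.0617 V.

0.062 V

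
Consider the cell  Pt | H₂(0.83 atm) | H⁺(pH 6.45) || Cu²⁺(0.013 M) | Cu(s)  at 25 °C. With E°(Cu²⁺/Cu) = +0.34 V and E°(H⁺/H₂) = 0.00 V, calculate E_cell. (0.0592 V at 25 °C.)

The Cu²⁺/Cu couple is the cathode, so E°_cell = 0.34 V; n = 2.
[H⁺] = 10^(−6.45) = 3.5 × 10^-7 M, and Q = [H⁺]^2 / ([Cu²⁺]·P(H₂)) = 1.17 × 10^-11.
E = E° − (0.0592/2) log Q = 0.34 − (0.0592/2)(-10.933) = 0.664 V.

0.66 V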